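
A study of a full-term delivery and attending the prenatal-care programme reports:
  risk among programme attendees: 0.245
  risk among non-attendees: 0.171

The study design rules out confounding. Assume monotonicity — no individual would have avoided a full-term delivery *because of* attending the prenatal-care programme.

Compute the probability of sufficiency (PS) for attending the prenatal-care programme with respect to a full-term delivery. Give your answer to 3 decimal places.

Let p₁ = 0.245, p₀ = 0.171.
Under exogeneity and monotonicity, PS = (p₁ − p₀) / (1 − p₀).
PS = (0.245 − 0.171) / (1 − 0.171) = 0.074 / 0.829 ≈ 0.0893

PS ≈ 0.089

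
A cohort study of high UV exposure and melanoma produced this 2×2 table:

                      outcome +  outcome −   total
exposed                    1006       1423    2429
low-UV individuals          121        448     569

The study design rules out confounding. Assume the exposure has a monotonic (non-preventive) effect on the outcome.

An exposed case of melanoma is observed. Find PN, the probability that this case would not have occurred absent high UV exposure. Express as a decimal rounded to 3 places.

PN ≈ 0.487

p₁ = P(outcome | exposed) = 1006/2429 = 0.41416
p₀ = P(outcome | unexposed) = 121/569 = 0.21265
Under exogeneity and monotonicity, PN = (p₁ − p₀)/p₁.
PN = (0.41416 − 0.21265) / 0.41416 ≈ 0.4865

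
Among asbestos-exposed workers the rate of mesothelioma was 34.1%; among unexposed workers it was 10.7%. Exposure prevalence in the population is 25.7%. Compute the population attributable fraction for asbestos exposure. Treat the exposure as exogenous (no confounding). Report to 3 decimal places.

PAF ≈ 0.360

p₁ = 0.341, p₀ = 0.107.
Overall risk P(Y=1) = π·p₁ + (1−π)·p₀ = 0.257×0.341 + 0.743×0.107 = 0.16714.
Under exogeneity, PAF = [P(Y=1) − p₀] / P(Y=1).
PAF = (0.16714 − 0.107) / 0.16714 ≈ 0.3598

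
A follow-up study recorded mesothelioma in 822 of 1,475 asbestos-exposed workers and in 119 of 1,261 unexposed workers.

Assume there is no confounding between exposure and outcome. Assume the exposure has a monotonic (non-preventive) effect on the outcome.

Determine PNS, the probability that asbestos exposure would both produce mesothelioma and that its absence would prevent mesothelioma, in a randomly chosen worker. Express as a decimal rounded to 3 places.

p₁ = P(outcome | exposed) = 822/1475 = 0.55729
p₀ = P(outcome | unexposed) = 119/1261 = 0.09437
Under exogeneity and monotonicity, PNS = p₁ − p₀.
PNS = 0.55729 − 0.09437 = 0.46292

PNS ≈ 0.463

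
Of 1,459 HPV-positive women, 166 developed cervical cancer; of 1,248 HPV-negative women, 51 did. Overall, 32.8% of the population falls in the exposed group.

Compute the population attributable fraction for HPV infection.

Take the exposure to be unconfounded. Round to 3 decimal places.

PAF ≈ 0.369

p₁ = P(outcome | exposed) = 166/1459 = 0.11378
p₀ = P(outcome | unexposed) = 51/1248 = 0.040865
Overall risk P(Y=1) = π·p₁ + (1−π)·p₀ = 0.328×0.11378 + 0.672×0.040865 = 0.06478.
Under exogeneity, PAF = [P(Y=1) − p₀] / P(Y=1).
PAF = (0.06478 − 0.040865) / 0.06478 ≈ 0.3692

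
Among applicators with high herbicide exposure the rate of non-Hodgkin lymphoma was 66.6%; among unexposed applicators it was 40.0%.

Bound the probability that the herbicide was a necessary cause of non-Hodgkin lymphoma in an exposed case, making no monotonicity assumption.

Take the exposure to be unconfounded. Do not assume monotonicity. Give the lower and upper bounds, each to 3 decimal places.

p₁ = 0.666, p₀ = 0.4.
Under exogeneity alone the bounds on PN are max{0,(p₁−p₀)/p₁} ≤ PN ≤ min{1,(1−p₀)/p₁}.
  lower = (p₁ − p₀)/p₁ = 0.266 / 0.666 ≈ 0.3994
  upper = min{1, (1 − p₀)/p₁} = 0.6 / 0.666 ≈ 0.9009

0.399 ≤ PN ≤ 0.901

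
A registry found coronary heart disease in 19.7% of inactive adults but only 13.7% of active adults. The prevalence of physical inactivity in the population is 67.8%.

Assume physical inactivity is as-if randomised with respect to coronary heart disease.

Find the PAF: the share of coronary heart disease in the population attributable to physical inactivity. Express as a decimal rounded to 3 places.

PAF ≈ 0.229

p₁ = 0.197, p₀ = 0.137.
Overall risk P(Y=1) = π·p₁ + (1−π)·p₀ = 0.678×0.197 + 0.322×0.137 = 0.17768.
Under exogeneity, PAF = [P(Y=1) − p₀] / P(Y=1).
PAF = (0.17768 − 0.137) / 0.17768 ≈ 0.2290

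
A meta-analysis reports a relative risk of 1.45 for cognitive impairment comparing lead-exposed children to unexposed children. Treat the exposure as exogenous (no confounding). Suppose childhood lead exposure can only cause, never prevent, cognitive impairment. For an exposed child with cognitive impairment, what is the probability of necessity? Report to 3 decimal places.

Under exogeneity and monotonicity, PN = (RR − 1) / RR = 1 − 1/RR.
PN = (1.45 − 1) / 1.45 = 0.45 / 1.45 ≈ 0.3103

PN ≈ 0.310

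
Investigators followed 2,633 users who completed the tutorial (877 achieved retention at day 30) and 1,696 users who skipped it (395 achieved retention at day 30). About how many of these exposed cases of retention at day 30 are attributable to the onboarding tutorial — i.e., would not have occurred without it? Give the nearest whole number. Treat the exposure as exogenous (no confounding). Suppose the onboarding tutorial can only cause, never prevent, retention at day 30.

about 264 cases

p₁ = P(outcome | exposed) = 877/2633 = 0.33308
p₀ = P(outcome | unexposed) = 395/1696 = 0.2329
PN = (p₁ − p₀)/p₁ = (0.33308 − 0.2329) / 0.33308 ≈ 0.30077.
Attributable cases ≈ PN × (exposed cases) = 0.30077 × 877 ≈ 263.77.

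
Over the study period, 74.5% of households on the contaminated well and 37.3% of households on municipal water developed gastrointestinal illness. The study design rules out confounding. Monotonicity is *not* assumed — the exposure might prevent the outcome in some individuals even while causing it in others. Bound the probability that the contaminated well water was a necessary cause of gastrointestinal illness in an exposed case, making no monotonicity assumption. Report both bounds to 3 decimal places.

p₁ = 0.745, p₀ = 0.373.
Under exogeneity alone the bounds on PN are max{0,(p₁−p₀)/p₁} ≤ PN ≤ min{1,(1−p₀)/p₁}.
  lower = (p₁ − p₀)/p₁ = 0.372 / 0.745 ≈ 0.4993
  upper = min{1, (1 − p₀)/p₁} = 0.627 / 0.745 ≈ 0.8416

0.499 ≤ PN ≤ 0.842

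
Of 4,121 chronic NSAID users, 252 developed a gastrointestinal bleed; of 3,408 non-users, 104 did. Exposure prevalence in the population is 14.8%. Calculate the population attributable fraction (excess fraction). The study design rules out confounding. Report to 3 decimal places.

PAF ≈ 0.129

p₁ = P(outcome | exposed) = 252/4121 = 0.06115
p₀ = P(outcome | unexposed) = 104/3408 = 0.030516
Overall risk P(Y=1) = π·p₁ + (1−π)·p₀ = 0.148×0.06115 + 0.852×0.030516 = 0.03505.
Under exogeneity, PAF = [P(Y=1) − p₀] / P(Y=1).
PAF = (0.03505 − 0.030516) / 0.03505 ≈ 0.1294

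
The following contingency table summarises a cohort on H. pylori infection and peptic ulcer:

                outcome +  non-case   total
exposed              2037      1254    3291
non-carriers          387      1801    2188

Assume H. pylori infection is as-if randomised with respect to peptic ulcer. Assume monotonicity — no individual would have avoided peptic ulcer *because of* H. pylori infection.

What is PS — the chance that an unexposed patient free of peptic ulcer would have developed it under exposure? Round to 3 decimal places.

p₁ = P(outcome | exposed) = 2037/3291 = 0.61896
p₀ = P(outcome | unexposed) = 387/2188 = 0.17687
Under exogeneity and monotonicity, PS = (p₁ − p₀)/(1 − p₀).
PS = (0.61896 − 0.17687) / 0.82313 ≈ 0.5371

PS ≈ 0.537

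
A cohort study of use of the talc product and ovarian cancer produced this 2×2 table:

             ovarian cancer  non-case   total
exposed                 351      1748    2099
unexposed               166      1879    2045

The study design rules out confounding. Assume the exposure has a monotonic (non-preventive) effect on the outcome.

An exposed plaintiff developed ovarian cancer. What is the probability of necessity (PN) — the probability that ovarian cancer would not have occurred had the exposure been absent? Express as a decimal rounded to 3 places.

PN ≈ 0.515

p₁ = P(outcome | exposed) = 351/2099 = 0.16722
p₀ = P(outcome | unexposed) = 166/2045 = 0.081174
Under exogeneity and monotonicity, PN = (p₁ − p₀) / p₁.
PN = (0.16722 − 0.081174) / 0.16722 = 0.086049 / 0.16722 ≈ 0.5146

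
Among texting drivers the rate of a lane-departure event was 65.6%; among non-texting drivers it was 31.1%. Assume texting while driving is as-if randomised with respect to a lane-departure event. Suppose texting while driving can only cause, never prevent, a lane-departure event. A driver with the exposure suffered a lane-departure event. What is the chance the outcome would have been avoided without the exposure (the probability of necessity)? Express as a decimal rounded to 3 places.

p₁ = 0.656, p₀ = 0.311.
Under exogeneity and monotonicity, PN = (p₁ − p₀) / p₁.
PN = (0.656 − 0.311) / 0.656 = 0.345 / 0.656 ≈ 0.5259

PN ≈ 0.526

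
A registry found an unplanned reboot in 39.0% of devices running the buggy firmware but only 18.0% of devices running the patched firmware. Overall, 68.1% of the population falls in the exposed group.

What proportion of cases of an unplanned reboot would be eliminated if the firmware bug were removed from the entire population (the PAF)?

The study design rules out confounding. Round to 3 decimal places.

p₁ = 0.39, p₀ = 0.18.
Overall risk P(Y=1) = π·p₁ + (1−π)·p₀ = 0.681×0.39 + 0.319×0.18 = 0.32301.
Under exogeneity, PAF = [P(Y=1) − p₀] / P(Y=1).
PAF = (0.32301 − 0.18) / 0.32301 ≈ 0.4427

PAF ≈ 0.443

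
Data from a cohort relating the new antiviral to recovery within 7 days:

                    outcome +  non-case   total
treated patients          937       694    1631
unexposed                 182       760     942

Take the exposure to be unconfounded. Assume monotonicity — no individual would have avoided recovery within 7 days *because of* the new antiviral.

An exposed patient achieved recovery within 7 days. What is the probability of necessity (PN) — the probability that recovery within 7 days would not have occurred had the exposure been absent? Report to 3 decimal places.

p₁ = P(outcome | exposed) = 937/1631 = 0.57449
p₀ = P(outcome | unexposed) = 182/942 = 0.19321
Under exogeneity and monotonicity, PN = (p₁ − p₀) / p₁.
PN = (0.57449 − 0.19321) / 0.57449 = 0.38129 / 0.57449 ≈ 0.6637

PN ≈ 0.664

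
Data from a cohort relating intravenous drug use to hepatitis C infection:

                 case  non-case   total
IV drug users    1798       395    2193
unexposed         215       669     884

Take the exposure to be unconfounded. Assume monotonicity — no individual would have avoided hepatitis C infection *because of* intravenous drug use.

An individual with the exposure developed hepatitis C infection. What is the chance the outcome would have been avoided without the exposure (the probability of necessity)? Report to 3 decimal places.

PN ≈ 0.703

p₁ = P(outcome | exposed) = 1798/2193 = 0.81988
p₀ = P(outcome | unexposed) = 215/884 = 0.24321
Under exogeneity and monotonicity, PN = (p₁ − p₀)/p₁.
PN = (0.81988 − 0.24321) / 0.81988 ≈ 0.7034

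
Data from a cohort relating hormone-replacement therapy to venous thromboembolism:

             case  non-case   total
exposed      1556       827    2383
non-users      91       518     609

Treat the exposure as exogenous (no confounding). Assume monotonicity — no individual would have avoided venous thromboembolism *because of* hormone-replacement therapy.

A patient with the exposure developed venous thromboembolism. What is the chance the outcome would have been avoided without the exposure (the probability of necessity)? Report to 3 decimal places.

PN ≈ 0.771

p₁ = P(outcome | exposed) = 1556/2383 = 0.65296
p₀ = P(outcome | unexposed) = 91/609 = 0.14943
Under exogeneity and monotonicity, PN = (p₁ − p₀) / p₁.
PN = (0.65296 − 0.14943) / 0.65296 = 0.50353 / 0.65296 ≈ 0.7712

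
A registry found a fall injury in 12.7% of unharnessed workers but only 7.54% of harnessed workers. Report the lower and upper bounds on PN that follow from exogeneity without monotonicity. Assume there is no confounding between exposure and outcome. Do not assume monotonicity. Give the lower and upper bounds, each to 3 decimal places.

p₁ = 0.127, p₀ = 0.0754.
Under exogeneity alone the bounds on PN are max{0,(p₁−p₀)/p₁} ≤ PN ≤ min{1,(1−p₀)/p₁}.
  lower = (p₁ − p₀)/p₁ = 0.0516 / 0.127 ≈ 0.4063
  upper = min{1, (1 − p₀)/p₁} = 0.9246 / 0.127 ≈ 7.2803 → capped at 1

0.406 ≤ PN ≤ 1.000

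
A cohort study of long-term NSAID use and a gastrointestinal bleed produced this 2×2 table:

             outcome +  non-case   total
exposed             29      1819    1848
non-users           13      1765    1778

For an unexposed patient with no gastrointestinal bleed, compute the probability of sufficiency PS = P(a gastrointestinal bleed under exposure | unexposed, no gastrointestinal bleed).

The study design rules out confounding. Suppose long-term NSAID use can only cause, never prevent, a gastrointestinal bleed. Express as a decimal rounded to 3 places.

p₁ = P(outcome | exposed) = 29/1848 = 0.015693
p₀ = P(outcome | unexposed) = 13/1778 = 0.0073116
Under exogeneity and monotonicity, PS = (p₁ − p₀) / (1 − p₀).
PS = (0.015693 − 0.0073116) / (1 − 0.0073116) = 0.0083811 / 0.99269 ≈ 0.0084

PS ≈ 0.008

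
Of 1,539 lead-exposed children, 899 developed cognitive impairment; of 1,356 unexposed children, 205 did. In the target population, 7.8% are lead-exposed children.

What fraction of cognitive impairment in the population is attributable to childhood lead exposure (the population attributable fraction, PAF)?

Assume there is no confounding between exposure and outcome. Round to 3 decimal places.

PAF ≈ 0.183

p₁ = P(outcome | exposed) = 899/1539 = 0.58415
p₀ = P(outcome | unexposed) = 205/1356 = 0.15118
Overall risk P(Y=1) = π·p₁ + (1−π)·p₀ = 0.078×0.58415 + 0.922×0.15118 = 0.18495.
Under exogeneity, PAF = [P(Y=1) − p₀] / P(Y=1).
PAF = (0.18495 − 0.15118) / 0.18495 ≈ 0.1826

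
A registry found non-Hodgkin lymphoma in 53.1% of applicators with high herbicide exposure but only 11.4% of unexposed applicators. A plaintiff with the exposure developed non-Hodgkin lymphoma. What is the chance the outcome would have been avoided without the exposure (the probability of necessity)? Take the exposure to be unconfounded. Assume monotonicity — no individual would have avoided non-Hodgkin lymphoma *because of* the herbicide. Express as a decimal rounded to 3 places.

p₁ = 0.531, p₀ = 0.114.
Under exogeneity and monotonicity, PN = (p₁ − p₀) / p₁.
PN = (0.531 − 0.114) / 0.531 = 0.417 / 0.531 ≈ 0.7853

PN ≈ 0.785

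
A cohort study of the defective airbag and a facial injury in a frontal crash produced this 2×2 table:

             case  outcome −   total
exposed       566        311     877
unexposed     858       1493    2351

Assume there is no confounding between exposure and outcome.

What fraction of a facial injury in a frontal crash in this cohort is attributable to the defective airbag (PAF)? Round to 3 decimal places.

p₁ = P(outcome | exposed) = 566/877 = 0.64538
p₀ = P(outcome | unexposed) = 858/2351 = 0.36495
Exposure prevalence π = 877/3228 = 0.27169; overall risk P(Y=1) = 0.44114.
Under exogeneity, PAF = [P(Y=1) − p₀]/P(Y=1).
PAF = (0.44114 − 0.36495) / 0.44114 ≈ 0.1727

PAF ≈ 0.173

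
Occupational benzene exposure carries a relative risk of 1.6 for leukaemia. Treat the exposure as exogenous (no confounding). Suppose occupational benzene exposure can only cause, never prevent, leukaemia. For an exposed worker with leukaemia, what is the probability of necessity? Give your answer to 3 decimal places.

Under exogeneity and monotonicity, PN = (RR − 1) / RR = 1 − 1/RR.
PN = (1.6 − 1) / 1.6 = 0.6 / 1.6 ≈ 0.3750

PN ≈ 0.375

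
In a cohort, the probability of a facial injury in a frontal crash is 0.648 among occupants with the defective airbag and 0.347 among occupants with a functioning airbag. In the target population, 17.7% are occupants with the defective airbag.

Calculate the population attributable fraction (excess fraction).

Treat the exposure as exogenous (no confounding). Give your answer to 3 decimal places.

PAF ≈ 0.133

Let p₁ = 0.648, p₀ = 0.347.
Overall risk P(Y=1) = π·p₁ + (1−π)·p₀ = 0.177×0.648 + 0.823×0.347 = 0.40028.
Under exogeneity, PAF = [P(Y=1) − p₀] / P(Y=1).
PAF = (0.40028 − 0.347) / 0.40028 ≈ 0.1331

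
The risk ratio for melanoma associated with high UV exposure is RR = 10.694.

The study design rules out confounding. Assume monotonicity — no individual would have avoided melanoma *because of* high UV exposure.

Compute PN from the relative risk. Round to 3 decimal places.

Under exogeneity and monotonicity, PN = (RR − 1) / RR = 1 − 1/RR.
PN = (10.694 − 1) / 10.694 = 9.694 / 10.694 ≈ 0.9065

PN ≈ 0.906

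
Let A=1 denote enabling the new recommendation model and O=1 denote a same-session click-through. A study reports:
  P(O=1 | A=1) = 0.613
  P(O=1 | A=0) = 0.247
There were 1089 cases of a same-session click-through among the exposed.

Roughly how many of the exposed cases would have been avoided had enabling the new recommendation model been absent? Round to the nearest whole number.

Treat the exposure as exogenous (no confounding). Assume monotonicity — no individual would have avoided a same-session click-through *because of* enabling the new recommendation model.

Let p₁ = 0.613, p₀ = 0.247.
PN = (p₁ − p₀)/p₁ = (0.613 − 0.247) / 0.613 ≈ 0.59706.
Attributable cases ≈ PN × (exposed cases) = 0.59706 × 1089 ≈ 650.20.

about 650 cases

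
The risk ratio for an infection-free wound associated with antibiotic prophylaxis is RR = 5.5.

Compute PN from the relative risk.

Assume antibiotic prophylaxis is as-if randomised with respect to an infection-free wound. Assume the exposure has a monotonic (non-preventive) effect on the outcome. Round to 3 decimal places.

Under exogeneity and monotonicity, PN = (RR − 1) / RR = 1 − 1/RR.
PN = (5.5 − 1) / 5.5 = 4.5 / 5.5 ≈ 0.8182

PN ≈ 0.818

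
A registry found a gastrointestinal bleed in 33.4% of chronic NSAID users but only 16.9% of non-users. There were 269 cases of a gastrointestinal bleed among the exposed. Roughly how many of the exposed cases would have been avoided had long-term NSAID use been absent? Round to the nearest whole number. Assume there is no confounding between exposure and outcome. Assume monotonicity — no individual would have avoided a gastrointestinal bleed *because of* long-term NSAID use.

about 133 cases

p₁ = 0.334, p₀ = 0.169.
PN = (p₁ − p₀)/p₁ = (0.334 − 0.169) / 0.334 ≈ 0.49401.
Attributable cases ≈ PN × (exposed cases) = 0.49401 × 269 ≈ 132.89.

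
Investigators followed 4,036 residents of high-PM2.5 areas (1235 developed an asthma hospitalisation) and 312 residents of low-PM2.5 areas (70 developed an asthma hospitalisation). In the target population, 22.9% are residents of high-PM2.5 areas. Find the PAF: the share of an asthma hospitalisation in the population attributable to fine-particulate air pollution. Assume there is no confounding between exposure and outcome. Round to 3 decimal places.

p₁ = P(outcome | exposed) = 1235/4036 = 0.306
p₀ = P(outcome | unexposed) = 70/312 = 0.22436
Overall risk P(Y=1) = π·p₁ + (1−π)·p₀ = 0.229×0.306 + 0.771×0.22436 = 0.24305.
Under exogeneity, PAF = [P(Y=1) − p₀] / P(Y=1).
PAF = (0.24305 − 0.22436) / 0.24305 ≈ 0.0769

PAF ≈ 0.077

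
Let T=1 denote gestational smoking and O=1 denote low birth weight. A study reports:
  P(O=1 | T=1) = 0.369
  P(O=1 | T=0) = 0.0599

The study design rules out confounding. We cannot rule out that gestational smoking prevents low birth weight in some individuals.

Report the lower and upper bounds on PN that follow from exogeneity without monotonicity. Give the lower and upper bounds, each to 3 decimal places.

Let p₁ = 0.369, p₀ = 0.0599.
Under exogeneity alone the bounds on PN are max{0,(p₁−p₀)/p₁} ≤ PN ≤ min{1,(1−p₀)/p₁}.
  lower = (p₁ − p₀)/p₁ = 0.3091 / 0.369 ≈ 0.8377
  upper = min{1, (1 − p₀)/p₁} = 0.9401 / 0.369 ≈ 2.5477 → capped at 1

0.838 ≤ PN ≤ 1.000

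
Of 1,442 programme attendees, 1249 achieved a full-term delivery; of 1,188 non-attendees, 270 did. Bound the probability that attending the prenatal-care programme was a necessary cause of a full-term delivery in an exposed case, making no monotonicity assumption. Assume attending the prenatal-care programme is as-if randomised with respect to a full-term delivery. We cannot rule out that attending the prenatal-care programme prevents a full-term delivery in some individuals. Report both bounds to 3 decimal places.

p₁ = P(outcome | exposed) = 1249/1442 = 0.86616
p₀ = P(outcome | unexposed) = 270/1188 = 0.22727
Under exogeneity alone the bounds on PN are max{0,(p₁−p₀)/p₁} ≤ PN ≤ min{1,(1−p₀)/p₁}.
  lower = (p₁ − p₀)/p₁ = 0.63889 / 0.86616 ≈ 0.7376
  upper = min{1, (1 − p₀)/p₁} = 0.77273 / 0.86616 ≈ 0.8921

0.738 ≤ PN ≤ 0.892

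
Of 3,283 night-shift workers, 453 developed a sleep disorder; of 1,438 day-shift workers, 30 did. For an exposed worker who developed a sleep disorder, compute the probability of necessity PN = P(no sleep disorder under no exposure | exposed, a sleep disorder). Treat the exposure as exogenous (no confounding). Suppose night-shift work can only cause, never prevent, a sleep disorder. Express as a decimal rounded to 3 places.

PN ≈ 0.849

p₁ = P(outcome | exposed) = 453/3283 = 0.13798
p₀ = P(outcome | unexposed) = 30/1438 = 0.020862
Under exogeneity and monotonicity, PN = (p₁ − p₀) / p₁.
PN = (0.13798 − 0.020862) / 0.13798 = 0.11712 / 0.13798 ≈ 0.8488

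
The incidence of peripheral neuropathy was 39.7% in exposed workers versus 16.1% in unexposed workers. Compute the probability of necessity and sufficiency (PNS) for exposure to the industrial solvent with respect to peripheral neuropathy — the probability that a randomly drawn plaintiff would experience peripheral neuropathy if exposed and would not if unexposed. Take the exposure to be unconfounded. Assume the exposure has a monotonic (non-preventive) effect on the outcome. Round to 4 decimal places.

PNS ≈ 0.2360

p₁ = 0.397, p₀ = 0.161.
Under exogeneity and monotonicity, PNS = p₁ − p₀.
PNS = 0.397 − 0.161 = 0.236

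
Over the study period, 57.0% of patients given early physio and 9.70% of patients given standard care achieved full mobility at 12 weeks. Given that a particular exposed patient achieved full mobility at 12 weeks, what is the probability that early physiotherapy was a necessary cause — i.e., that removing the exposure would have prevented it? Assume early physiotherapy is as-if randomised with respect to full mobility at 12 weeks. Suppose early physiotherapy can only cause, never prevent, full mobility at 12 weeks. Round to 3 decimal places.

p₁ = 0.57, p₀ = 0.097.
Under exogeneity and monotonicity, PN = (p₁ − p₀) / p₁.
PN = (0.57 − 0.097) / 0.57 = 0.473 / 0.57 ≈ 0.8298

PN ≈ 0.830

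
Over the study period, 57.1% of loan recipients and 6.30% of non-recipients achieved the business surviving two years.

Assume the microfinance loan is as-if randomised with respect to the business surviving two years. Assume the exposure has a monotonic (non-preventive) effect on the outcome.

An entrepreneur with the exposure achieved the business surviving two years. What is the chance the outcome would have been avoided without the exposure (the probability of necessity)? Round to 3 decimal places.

PN ≈ 0.890

p₁ = 0.571, p₀ = 0.063.
Under exogeneity and monotonicity, PN = (p₁ − p₀) / p₁.
PN = (0.571 − 0.063) / 0.571 = 0.508 / 0.571 ≈ 0.8897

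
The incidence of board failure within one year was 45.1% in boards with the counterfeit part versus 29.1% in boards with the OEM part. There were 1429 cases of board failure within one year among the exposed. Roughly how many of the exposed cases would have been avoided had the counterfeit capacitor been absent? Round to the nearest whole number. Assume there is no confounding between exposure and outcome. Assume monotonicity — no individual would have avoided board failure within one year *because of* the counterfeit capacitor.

p₁ = 0.451, p₀ = 0.291.
PN = (p₁ − p₀)/p₁ = (0.451 − 0.291) / 0.451 ≈ 0.35477.
Attributable cases ≈ PN × (exposed cases) = 0.35477 × 1429 ≈ 506.96.

about 507 cases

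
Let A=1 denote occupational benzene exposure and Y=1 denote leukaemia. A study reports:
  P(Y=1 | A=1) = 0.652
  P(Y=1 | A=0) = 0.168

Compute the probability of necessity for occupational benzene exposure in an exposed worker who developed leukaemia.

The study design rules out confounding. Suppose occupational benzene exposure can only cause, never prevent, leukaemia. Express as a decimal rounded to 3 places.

PN ≈ 0.742

Let p₁ = 0.652, p₀ = 0.168.
Under exogeneity and monotonicity, PN = (p₁ − p₀) / p₁.
PN = (0.652 − 0.168) / 0.652 = 0.484 / 0.652 ≈ 0.7423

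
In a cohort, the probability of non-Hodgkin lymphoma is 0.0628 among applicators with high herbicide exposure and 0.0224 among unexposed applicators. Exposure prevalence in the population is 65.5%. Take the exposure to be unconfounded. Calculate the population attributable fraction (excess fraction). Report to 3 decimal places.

Let p₁ = 0.0628, p₀ = 0.0224.
Overall risk P(Y=1) = π·p₁ + (1−π)·p₀ = 0.655×0.0628 + 0.345×0.0224 = 0.048862.
Under exogeneity, PAF = [P(Y=1) − p₀] / P(Y=1).
PAF = (0.048862 − 0.0224) / 0.048862 ≈ 0.5416

PAF ≈ 0.542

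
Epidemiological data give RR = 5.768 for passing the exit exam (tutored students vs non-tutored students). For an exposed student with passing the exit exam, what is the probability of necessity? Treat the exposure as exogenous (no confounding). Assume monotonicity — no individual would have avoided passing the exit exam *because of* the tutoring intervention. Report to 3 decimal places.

PN ≈ 0.827

Under exogeneity and monotonicity, PN = (RR − 1) / RR = 1 − 1/RR.
PN = (5.768 − 1) / 5.768 = 4.768 / 5.768 ≈ 0.8266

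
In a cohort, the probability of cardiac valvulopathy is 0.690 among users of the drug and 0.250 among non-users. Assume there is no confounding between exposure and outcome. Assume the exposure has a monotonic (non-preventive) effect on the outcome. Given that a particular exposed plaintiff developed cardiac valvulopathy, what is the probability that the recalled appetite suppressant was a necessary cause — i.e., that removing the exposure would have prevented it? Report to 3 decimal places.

Let p₁ = 0.69, p₀ = 0.25.
Under exogeneity and monotonicity, PN = (p₁ − p₀) / p₁.
PN = (0.69 − 0.25) / 0.69 = 0.44 / 0.69 ≈ 0.6377

PN ≈ 0.638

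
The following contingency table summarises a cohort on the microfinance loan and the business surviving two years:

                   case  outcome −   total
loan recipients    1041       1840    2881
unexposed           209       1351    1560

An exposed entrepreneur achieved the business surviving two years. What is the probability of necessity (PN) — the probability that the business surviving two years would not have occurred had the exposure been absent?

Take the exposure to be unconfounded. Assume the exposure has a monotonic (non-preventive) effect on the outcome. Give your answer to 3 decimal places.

PN ≈ 0.629

p₁ = P(outcome | exposed) = 1041/2881 = 0.36133
p₀ = P(outcome | unexposed) = 209/1560 = 0.13397
Under exogeneity and monotonicity, PN = (p₁ − p₀) / p₁.
PN = (0.36133 − 0.13397) / 0.36133 = 0.22736 / 0.36133 ≈ 0.6292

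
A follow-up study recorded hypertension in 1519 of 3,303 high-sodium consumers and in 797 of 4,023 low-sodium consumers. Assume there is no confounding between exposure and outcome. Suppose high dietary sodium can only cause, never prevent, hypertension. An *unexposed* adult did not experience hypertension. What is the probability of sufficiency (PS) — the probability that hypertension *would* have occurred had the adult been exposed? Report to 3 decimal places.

PS ≈ 0.326

p₁ = P(outcome | exposed) = 1519/3303 = 0.45988
p₀ = P(outcome | unexposed) = 797/4023 = 0.19811
Under exogeneity and monotonicity, PS = (p₁ − p₀) / (1 − p₀).
PS = (0.45988 − 0.19811) / (1 − 0.19811) = 0.26177 / 0.80189 ≈ 0.3264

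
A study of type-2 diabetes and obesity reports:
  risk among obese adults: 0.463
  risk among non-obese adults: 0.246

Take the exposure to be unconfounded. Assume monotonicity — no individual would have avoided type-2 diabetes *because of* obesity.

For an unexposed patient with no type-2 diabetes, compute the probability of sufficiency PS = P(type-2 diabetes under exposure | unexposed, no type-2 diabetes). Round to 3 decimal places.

Let p₁ = 0.463, p₀ = 0.246.
Under exogeneity and monotonicity, PS = (p₁ − p₀) / (1 − p₀).
PS = (0.463 − 0.246) / (1 − 0.246) = 0.217 / 0.754 ≈ 0.2878

PS ≈ 0.288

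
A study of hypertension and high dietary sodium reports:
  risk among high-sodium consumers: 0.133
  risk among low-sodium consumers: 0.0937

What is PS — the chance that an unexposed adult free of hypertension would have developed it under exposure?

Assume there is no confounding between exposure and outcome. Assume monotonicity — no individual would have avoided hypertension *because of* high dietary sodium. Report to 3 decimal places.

PS ≈ 0.043

Let p₁ = 0.133, p₀ = 0.0937.
Under exogeneity and monotonicity, PS = (p₁ − p₀) / (1 − p₀).
PS = (0.133 − 0.0937) / (1 − 0.0937) = 0.0393 / 0.9063 ≈ 0.0434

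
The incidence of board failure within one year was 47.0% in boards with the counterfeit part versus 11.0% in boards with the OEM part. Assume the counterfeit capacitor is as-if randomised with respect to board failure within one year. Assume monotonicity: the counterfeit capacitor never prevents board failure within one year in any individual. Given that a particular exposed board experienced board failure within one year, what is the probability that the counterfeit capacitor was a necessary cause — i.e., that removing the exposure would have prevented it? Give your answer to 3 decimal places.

p₁ = 0.47, p₀ = 0.11.
Under exogeneity and monotonicity, PN = (p₁ − p₀) / p₁.
PN = (0.47 − 0.11) / 0.47 = 0.36 / 0.47 ≈ 0.7660

PN ≈ 0.766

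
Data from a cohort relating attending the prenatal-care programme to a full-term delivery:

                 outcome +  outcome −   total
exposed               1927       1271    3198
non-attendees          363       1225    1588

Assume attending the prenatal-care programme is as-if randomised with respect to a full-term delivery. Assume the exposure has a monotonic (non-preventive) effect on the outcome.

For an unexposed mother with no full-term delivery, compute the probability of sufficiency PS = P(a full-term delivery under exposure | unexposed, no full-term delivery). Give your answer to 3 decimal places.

p₁ = P(outcome | exposed) = 1927/3198 = 0.60256
p₀ = P(outcome | unexposed) = 363/1588 = 0.22859
Under exogeneity and monotonicity, PS = (p₁ − p₀)/(1 − p₀).
PS = (0.60256 − 0.22859) / 0.77141 ≈ 0.4848

PS ≈ 0.485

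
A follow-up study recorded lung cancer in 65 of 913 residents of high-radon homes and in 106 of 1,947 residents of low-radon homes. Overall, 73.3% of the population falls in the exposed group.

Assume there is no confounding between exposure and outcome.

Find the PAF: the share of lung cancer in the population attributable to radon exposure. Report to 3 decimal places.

p₁ = P(outcome | exposed) = 65/913 = 0.071194
p₀ = P(outcome | unexposed) = 106/1947 = 0.054443
Overall risk P(Y=1) = π·p₁ + (1−π)·p₀ = 0.733×0.071194 + 0.267×0.054443 = 0.066721.
Under exogeneity, PAF = [P(Y=1) − p₀] / P(Y=1).
PAF = (0.066721 − 0.054443) / 0.066721 ≈ 0.1840

PAF ≈ 0.184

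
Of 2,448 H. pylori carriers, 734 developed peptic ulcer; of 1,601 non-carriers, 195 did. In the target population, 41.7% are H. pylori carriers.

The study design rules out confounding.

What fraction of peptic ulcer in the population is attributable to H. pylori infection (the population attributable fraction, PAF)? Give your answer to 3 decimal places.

PAF ≈ 0.379

p₁ = P(outcome | exposed) = 734/2448 = 0.29984
p₀ = P(outcome | unexposed) = 195/1601 = 0.1218
Overall risk P(Y=1) = π·p₁ + (1−π)·p₀ = 0.417×0.29984 + 0.583×0.1218 = 0.19604.
Under exogeneity, PAF = [P(Y=1) − p₀] / P(Y=1).
PAF = (0.19604 − 0.1218) / 0.19604 ≈ 0.3787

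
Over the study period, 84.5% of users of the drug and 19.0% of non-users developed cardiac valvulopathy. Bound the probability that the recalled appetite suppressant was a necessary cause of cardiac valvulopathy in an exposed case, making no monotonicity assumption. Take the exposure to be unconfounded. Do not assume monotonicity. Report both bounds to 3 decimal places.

p₁ = 0.845, p₀ = 0.19.
Under exogeneity alone the bounds on PN are max{0,(p₁−p₀)/p₁} ≤ PN ≤ min{1,(1−p₀)/p₁}.
  lower = (p₁ − p₀)/p₁ = 0.655 / 0.845 ≈ 0.7751
  upper = min{1, (1 − p₀)/p₁} = 0.81 / 0.845 ≈ 0.9586

0.775 ≤ PN ≤ 0.959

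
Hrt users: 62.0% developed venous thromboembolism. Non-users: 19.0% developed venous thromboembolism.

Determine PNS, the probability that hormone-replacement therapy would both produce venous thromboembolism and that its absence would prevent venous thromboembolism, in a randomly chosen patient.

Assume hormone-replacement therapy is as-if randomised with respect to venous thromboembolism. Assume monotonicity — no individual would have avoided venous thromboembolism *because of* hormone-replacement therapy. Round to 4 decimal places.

PNS ≈ 0.4300

p₁ = 0.62, p₀ = 0.19.
Under exogeneity and monotonicity, PNS = p₁ − p₀.
PNS = 0.62 − 0.19 = 0.43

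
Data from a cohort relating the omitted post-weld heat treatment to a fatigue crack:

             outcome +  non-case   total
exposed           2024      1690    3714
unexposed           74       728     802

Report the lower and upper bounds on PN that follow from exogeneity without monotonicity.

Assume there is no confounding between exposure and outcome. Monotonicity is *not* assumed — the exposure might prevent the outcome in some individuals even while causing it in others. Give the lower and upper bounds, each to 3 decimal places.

p₁ = P(outcome | exposed) = 2024/3714 = 0.54496
p₀ = P(outcome | unexposed) = 74/802 = 0.092269
Under exogeneity alone the bounds on PN are max{0,(p₁−p₀)/p₁} ≤ PN ≤ min{1,(1−p₀)/p₁}.
  lower = (p₁ − p₀)/p₁ = 0.4527 / 0.54496 ≈ 0.8307
  upper = min{1, (1 − p₀)/p₁} = 0.90773 / 0.54496 ≈ 1.6657 → capped at 1

0.831 ≤ PN ≤ 1.000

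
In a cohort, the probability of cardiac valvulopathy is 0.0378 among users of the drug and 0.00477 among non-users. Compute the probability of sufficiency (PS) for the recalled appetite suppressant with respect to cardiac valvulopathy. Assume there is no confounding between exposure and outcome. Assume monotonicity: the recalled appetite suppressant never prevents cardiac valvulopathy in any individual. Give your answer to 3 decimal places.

PS ≈ 0.033

Let p₁ = 0.0378, p₀ = 0.00477.
Under exogeneity and monotonicity, PS = (p₁ − p₀) / (1 − p₀).
PS = (0.0378 − 0.00477) / (1 − 0.00477) = 0.03303 / 0.99523 ≈ 0.0332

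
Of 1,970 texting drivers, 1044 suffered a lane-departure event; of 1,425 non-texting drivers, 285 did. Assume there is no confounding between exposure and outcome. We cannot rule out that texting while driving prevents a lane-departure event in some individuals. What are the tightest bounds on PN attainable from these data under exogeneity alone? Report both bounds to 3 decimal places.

p₁ = P(outcome | exposed) = 1044/1970 = 0.52995
p₀ = P(outcome | unexposed) = 285/1425 = 0.2
Under exogeneity alone the bounds on PN are max{0,(p₁−p₀)/p₁} ≤ PN ≤ min{1,(1−p₀)/p₁}.
  lower = (p₁ − p₀)/p₁ = 0.32995 / 0.52995 ≈ 0.6226
  upper = min{1, (1 − p₀)/p₁} = 0.8 / 0.52995 ≈ 1.5096 → capped at 1

0.623 ≤ PN ≤ 1.000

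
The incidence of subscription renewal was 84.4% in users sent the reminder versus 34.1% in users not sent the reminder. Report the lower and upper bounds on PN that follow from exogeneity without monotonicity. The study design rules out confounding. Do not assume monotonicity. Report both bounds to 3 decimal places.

0.596 ≤ PN ≤ 0.781

p₁ = 0.844, p₀ = 0.341.
Under exogeneity alone the bounds on PN are max{0,(p₁−p₀)/p₁} ≤ PN ≤ min{1,(1−p₀)/p₁}.
  lower = (p₁ − p₀)/p₁ = 0.503 / 0.844 ≈ 0.5960
  upper = min{1, (1 − p₀)/p₁} = 0.659 / 0.844 ≈ 0.7808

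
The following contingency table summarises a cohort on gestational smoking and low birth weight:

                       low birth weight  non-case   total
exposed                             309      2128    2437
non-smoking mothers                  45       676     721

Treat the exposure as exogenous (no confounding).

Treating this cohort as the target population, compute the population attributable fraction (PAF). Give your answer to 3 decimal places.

PAF ≈ 0.443

p₁ = P(outcome | exposed) = 309/2437 = 0.1268
p₀ = P(outcome | unexposed) = 45/721 = 0.062413
Exposure prevalence π = 2437/3158 = 0.77169; overall risk P(Y=1) = 0.1121.
Under exogeneity, PAF = [P(Y=1) − p₀]/P(Y=1).
PAF = (0.1121 − 0.062413) / 0.1121 ≈ 0.4432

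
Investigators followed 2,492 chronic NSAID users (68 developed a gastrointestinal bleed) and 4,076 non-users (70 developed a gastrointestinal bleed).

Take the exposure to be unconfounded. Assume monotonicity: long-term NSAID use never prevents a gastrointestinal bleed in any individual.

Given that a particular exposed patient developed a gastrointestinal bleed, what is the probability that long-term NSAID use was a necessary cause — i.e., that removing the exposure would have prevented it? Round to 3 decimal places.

PN ≈ 0.371

p₁ = P(outcome | exposed) = 68/2492 = 0.027287
p₀ = P(outcome | unexposed) = 70/4076 = 0.017174
Under exogeneity and monotonicity, PN = (p₁ − p₀) / p₁.
PN = (0.027287 − 0.017174) / 0.027287 = 0.010114 / 0.027287 ≈ 0.3706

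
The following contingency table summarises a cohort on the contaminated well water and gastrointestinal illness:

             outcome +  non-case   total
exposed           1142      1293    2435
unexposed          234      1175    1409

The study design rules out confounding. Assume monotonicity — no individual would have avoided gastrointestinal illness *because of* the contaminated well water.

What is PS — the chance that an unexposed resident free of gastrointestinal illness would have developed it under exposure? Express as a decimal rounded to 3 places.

p₁ = P(outcome | exposed) = 1142/2435 = 0.46899
p₀ = P(outcome | unexposed) = 234/1409 = 0.16608
Under exogeneity and monotonicity, PS = (p₁ − p₀) / (1 − p₀).
PS = (0.46899 − 0.16608) / (1 − 0.16608) = 0.30292 / 0.83392 ≈ 0.3632

PS ≈ 0.363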